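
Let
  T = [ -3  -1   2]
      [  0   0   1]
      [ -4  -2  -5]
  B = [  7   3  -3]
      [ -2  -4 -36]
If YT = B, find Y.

Y = [[-1, -6, -1], [-6, 1, 5]]

T is on the right of Y, so right-multiply by T⁻¹: Y = BT⁻¹.
det T = -2; the adjugate gives T⁻¹ = [[-1, 9/2, 1/2], [2, -23/2, -3/2], [0, 1, 0]].
Y = BT⁻¹ = [[7, 3, -3], [-2, -4, -36]] · [[-1, 9/2, 1/2], [2, -23/2, -3/2], [0, 1, 0]] = [[-1, -6, -1], [-6, 1, 5]].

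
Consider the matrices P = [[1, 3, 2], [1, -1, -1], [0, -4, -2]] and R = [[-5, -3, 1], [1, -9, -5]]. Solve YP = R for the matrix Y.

Since P sits to the right of Y, Y = RP⁻¹.
P has determinant -4; P⁻¹ = [[1/2, 1/2, 1/4], [-1/2, 1/2, -3/4], [1, -1, 1]].
Y = RP⁻¹ = [[-5, -3, 1], [1, -9, -5]] · [[1/2, 1/2, 1/4], [-1/2, 1/2, -3/4], [1, -1, 1]] = [[0, -5, 2], [0, 1, 2]].

Y = [[0, -5, 2], [0, 1, 2]]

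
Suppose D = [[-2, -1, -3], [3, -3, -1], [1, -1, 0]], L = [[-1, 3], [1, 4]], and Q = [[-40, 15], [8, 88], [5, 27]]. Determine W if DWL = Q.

W = [[-3, 5], [-4, -1], [-5, 2]]

Left-multiply by D⁻¹ and right-multiply by L⁻¹: W = D⁻¹QL⁻¹.
det D = 3, so D⁻¹ = [[-1/3, 1, -8/3], [-1/3, 1, -11/3], [0, -1, 3]].
L has determinant -7; L⁻¹ = [[-4/7, 3/7], [1/7, 1/7]].
D⁻¹Q = [[8, 11], [3, -16], [7, -7]].
W = (D⁻¹Q)L⁻¹ = [[-3, 5], [-4, -1], [-5, 2]].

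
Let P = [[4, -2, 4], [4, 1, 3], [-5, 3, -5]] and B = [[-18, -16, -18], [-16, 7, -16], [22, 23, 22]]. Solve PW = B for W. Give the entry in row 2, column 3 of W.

Since P multiplies W on the left, W = P⁻¹B.
det P = 2; the adjugate gives P⁻¹ = [[-7, 1, -5], [5/2, 0, 2], [17/2, -1, 6]].
W = P⁻¹B = [[-7, 1, -5], [5/2, 0, 2], [17/2, -1, 6]] · [[-18, -16, -18], [-16, 7, -16], [22, 23, 22]] = [[0, 4, 0], [-1, 6, -1], [-5, -5, -5]].

-1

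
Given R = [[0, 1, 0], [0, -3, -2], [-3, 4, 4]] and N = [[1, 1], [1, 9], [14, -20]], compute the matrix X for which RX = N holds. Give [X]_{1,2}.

Since R multiplies X on the left, X = R⁻¹N.
R has determinant 6; R⁻¹ = [[-2/3, -2/3, -1/3], [1, 0, 0], [-3/2, -1/2, 0]].
X = R⁻¹N = [[-2/3, -2/3, -1/3], [1, 0, 0], [-3/2, -1/2, 0]] · [[1, 1], [1, 9], [14, -20]] = [[-6, 0], [1, 1], [-2, -6]].

0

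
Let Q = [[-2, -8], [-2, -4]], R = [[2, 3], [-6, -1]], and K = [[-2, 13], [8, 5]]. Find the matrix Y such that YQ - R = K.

Y = [[-4, 4], [0, -1]]

YQ = K + R = [[0, 16], [2, 4]].
Since Q sits to the right of Y, Y = (K + R)Q⁻¹.
Q has determinant -8; Q⁻¹ = [[1/2, -1], [-1/4, 1/4]].
Y = (K + R)Q⁻¹ = [[-4, 4], [0, -1]].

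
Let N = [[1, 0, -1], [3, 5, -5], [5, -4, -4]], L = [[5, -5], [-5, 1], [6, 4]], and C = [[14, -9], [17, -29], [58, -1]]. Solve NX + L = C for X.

X = [[4, -5], [-3, -4], [-5, -1]]

NX = C − L = [[9, -4], [22, -30], [52, -5]].
Since N multiplies X on the left, X = N⁻¹(C − L).
det N = -3, so N⁻¹ = [[40/3, -4/3, -5/3], [13/3, -1/3, -2/3], [37/3, -4/3, -5/3]].
X = N⁻¹(C − L) = [[4, -5], [-3, -4], [-5, -1]].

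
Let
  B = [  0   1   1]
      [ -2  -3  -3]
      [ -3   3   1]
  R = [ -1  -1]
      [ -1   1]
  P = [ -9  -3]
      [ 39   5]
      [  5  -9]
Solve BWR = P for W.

W = [[2, 4], [1, 1], [5, 2]]

Isolating W: multiply by B⁻¹ from the left and R⁻¹ from the right, so W = B⁻¹PR⁻¹.
det B = -4; the adjugate gives B⁻¹ = [[-3/2, -1/2, 0], [-11/4, -3/4, 1/2], [15/4, 3/4, -1/2]].
R has determinant -2; R⁻¹ = [[-1/2, -1/2], [-1/2, 1/2]].
B⁻¹P = [[-6, 2], [-2, 0], [-7, -3]].
W = (B⁻¹P)R⁻¹ = [[2, 4], [1, 1], [5, 2]].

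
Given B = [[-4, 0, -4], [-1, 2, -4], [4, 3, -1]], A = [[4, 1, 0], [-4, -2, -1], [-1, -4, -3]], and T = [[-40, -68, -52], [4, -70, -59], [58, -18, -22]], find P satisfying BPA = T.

P = [[-2, -3, 0], [1, -4, 4], [-3, -4, -2]]

P = B⁻¹TA⁻¹ (apply B⁻¹ on the left and A⁻¹ on the right).
B has determinant 4; B⁻¹ = [[5/2, -3, 2], [-17/4, 5, -3], [-11/4, 3, -2]].
det A = -3, so A⁻¹ = [[-2/3, -1, 1/3], [11/3, 4, -4/3], [-14/3, -5, 4/3]].
B⁻¹T = [[4, 4, 3], [16, -7, -8], [6, 13, 10]].
P = (B⁻¹T)A⁻¹ = [[-2, -3, 0], [1, -4, 4], [-3, -4, -2]].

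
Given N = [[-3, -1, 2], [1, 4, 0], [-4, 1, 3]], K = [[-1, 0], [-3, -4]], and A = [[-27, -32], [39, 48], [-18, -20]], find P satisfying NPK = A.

Isolating P: multiply by N⁻¹ from the left and K⁻¹ from the right, so P = N⁻¹AK⁻¹.
N has determinant 1; N⁻¹ = [[12, 5, -8], [-3, -1, 2], [17, 7, -11]].
det K = 4; the adjugate gives K⁻¹ = [[-1, 0], [3/4, -1/4]].
N⁻¹A = [[15, 16], [6, 8], [12, 12]].
P = (N⁻¹A)K⁻¹ = [[-3, -4], [0, -2], [-3, -3]].

P = [[-3, -4], [0, -2], [-3, -3]]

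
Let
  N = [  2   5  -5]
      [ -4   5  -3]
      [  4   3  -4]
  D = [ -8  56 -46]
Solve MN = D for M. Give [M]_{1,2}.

Since N sits to the right of M, M = DN⁻¹.
N has determinant -2; N⁻¹ = [[11/2, -5/2, -5], [14, -6, -13], [16, -7, -15]].
M = DN⁻¹ = [[-8, 56, -46]] · [[11/2, -5/2, -5], [14, -6, -13], [16, -7, -15]] = [[4, 6, 2]].

6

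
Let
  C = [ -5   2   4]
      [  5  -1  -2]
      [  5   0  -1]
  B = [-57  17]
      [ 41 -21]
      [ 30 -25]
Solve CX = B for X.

C is on the left of X, so left-multiply by C⁻¹: X = C⁻¹B.
det C = 5, so C⁻¹ = [[1/5, 2/5, 0], [-1, -3, 2], [1, 2, -1]].
X = C⁻¹B = [[1/5, 2/5, 0], [-1, -3, 2], [1, 2, -1]] · [[-57, 17], [41, -21], [30, -25]] = [[5, -5], [-6, -4], [-5, 0]].

X = [[5, -5], [-6, -4], [-5, 0]]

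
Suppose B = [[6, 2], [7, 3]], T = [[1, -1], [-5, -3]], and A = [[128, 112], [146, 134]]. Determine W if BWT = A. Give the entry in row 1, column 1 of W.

-2

Isolating W: multiply by B⁻¹ from the left and T⁻¹ from the right, so W = B⁻¹AT⁻¹.
det B = 4; the adjugate gives B⁻¹ = [[3/4, -1/2], [-7/4, 3/2]].
det T = -8, so T⁻¹ = [[3/8, -1/8], [-5/8, -1/8]].
B⁻¹A = [[23, 17], [-5, 5]].
W = (B⁻¹A)T⁻¹ = [[-2, -5], [-5, 0]].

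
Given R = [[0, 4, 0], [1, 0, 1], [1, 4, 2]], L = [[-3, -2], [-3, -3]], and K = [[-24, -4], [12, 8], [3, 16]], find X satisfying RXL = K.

X = [[-1, 2], [5, -3], [-3, -2]]

X = R⁻¹KL⁻¹ (apply R⁻¹ on the left and L⁻¹ on the right).
det R = -4, so R⁻¹ = [[1, 2, -1], [1/4, 0, 0], [-1, -1, 1]].
L has determinant 3; L⁻¹ = [[-1, 2/3], [1, -1]].
R⁻¹K = [[-3, -4], [-6, -1], [15, 12]].
X = (R⁻¹K)L⁻¹ = [[-1, 2], [5, -3], [-3, -2]].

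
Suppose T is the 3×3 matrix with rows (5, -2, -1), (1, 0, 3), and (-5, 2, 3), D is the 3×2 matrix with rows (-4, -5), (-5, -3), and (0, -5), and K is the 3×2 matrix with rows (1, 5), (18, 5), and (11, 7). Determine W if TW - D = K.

TW = K + D = [[-3, 0], [13, 2], [11, 2]].
Since T multiplies W on the left, W = T⁻¹(K + D).
det T = 4, so T⁻¹ = [[-3/2, 1, -3/2], [-9/2, 5/2, -4], [1/2, 0, 1/2]].
W = T⁻¹(K + D) = [[1, -1], [2, -3], [4, 1]].

W = [[1, -1], [2, -3], [4, 1]]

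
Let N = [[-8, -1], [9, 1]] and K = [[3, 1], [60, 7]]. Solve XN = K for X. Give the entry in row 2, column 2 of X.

N is on the right of X, so right-multiply by N⁻¹: X = KN⁻¹.
N has determinant 1; N⁻¹ = [[1, 1], [-9, -8]].
X = KN⁻¹ = [[3, 1], [60, 7]] · [[1, 1], [-9, -8]] = [[-6, -5], [-3, 4]].

4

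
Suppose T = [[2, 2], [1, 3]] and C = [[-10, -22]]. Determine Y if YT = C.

Since T sits to the right of Y, Y = CT⁻¹.
det T = 4; the adjugate gives T⁻¹ = [[3/4, -1/2], [-1/4, 1/2]].
Y = CT⁻¹ = [[-10, -22]] · [[3/4, -1/2], [-1/4, 1/2]] = [[-2, -6]].

Y = [[-2, -6]]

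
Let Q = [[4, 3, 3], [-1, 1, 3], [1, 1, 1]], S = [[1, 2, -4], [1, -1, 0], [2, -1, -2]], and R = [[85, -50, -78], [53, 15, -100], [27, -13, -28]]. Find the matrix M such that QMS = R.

Left-multiply by Q⁻¹ and right-multiply by S⁻¹: M = Q⁻¹RS⁻¹.
Q has determinant -2; Q⁻¹ = [[1, 0, -3], [-2, -1/2, 15/2], [1, 1/2, -7/2]].
S has determinant 2; S⁻¹ = [[1, 4, -2], [1, 3, -2], [1/2, 5/2, -3/2]].
Q⁻¹R = [[4, -11, 6], [6, -5, -4], [17, 3, -30]].
M = (Q⁻¹R)S⁻¹ = [[-4, -2, 5], [-1, -1, 4], [5, 2, 5]].

M = [[-4, -2, 5], [-1, -1, 4], [5, 2, 5]]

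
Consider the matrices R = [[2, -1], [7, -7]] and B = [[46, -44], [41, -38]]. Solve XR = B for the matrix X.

R is on the right of X, so right-multiply by R⁻¹: X = BR⁻¹.
det R = -7; the adjugate gives R⁻¹ = [[1, -1/7], [1, -2/7]].
X = BR⁻¹ = [[46, -44], [41, -38]] · [[1, -1/7], [1, -2/7]] = [[2, 6], [3, 5]].

X = [[2, 6], [3, 5]]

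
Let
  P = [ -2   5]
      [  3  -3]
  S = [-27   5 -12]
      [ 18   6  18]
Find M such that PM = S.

M = [[1, 5, 6], [-5, 3, 0]]

Since P multiplies M on the left, M = P⁻¹S.
det P = -9; the adjugate gives P⁻¹ = [[1/3, 5/9], [1/3, 2/9]].
M = P⁻¹S = [[1/3, 5/9], [1/3, 2/9]] · [[-27, 5, -12], [18, 6, 18]] = [[1, 5, 6], [-5, 3, 0]].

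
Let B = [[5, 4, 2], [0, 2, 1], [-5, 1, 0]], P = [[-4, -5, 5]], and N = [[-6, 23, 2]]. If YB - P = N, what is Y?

YB = N + P = [[-10, 18, 7]].
B is on the right of Y, so right-multiply by B⁻¹: Y = (N + P)B⁻¹.
det B = -5, so B⁻¹ = [[1/5, -2/5, 0], [1, -2, 1], [-2, 5, -2]].
Y = (N + P)B⁻¹ = [[2, 3, 4]].

Y = [[2, 3, 4]]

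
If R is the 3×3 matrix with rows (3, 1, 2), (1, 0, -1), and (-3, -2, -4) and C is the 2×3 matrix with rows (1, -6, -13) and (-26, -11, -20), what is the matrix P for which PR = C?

R is on the right of P, so right-multiply by R⁻¹: P = CR⁻¹.
det R = -3; the adjugate gives R⁻¹ = [[2/3, 0, 1/3], [-7/3, 2, -5/3], [2/3, -1, 1/3]].
P = CR⁻¹ = [[1, -6, -13], [-26, -11, -20]] · [[2/3, 0, 1/3], [-7/3, 2, -5/3], [2/3, -1, 1/3]] = [[6, 1, 6], [-5, -2, 3]].

P = [[6, 1, 6], [-5, -2, 3]]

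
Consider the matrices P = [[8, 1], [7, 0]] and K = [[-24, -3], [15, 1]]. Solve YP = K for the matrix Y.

Right-multiplying both sides by P⁻¹ gives Y = KP⁻¹.
det P = -7; the adjugate gives P⁻¹ = [[0, 1/7], [1, -8/7]].
Y = KP⁻¹ = [[-24, -3], [15, 1]] · [[0, 1/7], [1, -8/7]] = [[-3, 0], [1, 1]].

Y = [[-3, 0], [1, 1]]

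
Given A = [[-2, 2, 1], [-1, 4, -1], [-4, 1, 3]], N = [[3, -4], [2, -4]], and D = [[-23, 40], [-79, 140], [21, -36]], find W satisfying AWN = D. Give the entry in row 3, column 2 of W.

Left-multiply by A⁻¹ and right-multiply by N⁻¹: W = A⁻¹DN⁻¹.
A has determinant 3; A⁻¹ = [[13/3, -5/3, -2], [7/3, -2/3, -1], [5, -2, -2]].
det N = -4, so N⁻¹ = [[1, -1], [1/2, -3/4]].
A⁻¹D = [[-10, 12], [-22, 36], [1, -8]].
W = (A⁻¹D)N⁻¹ = [[-4, 1], [-4, -5], [-3, 5]].

5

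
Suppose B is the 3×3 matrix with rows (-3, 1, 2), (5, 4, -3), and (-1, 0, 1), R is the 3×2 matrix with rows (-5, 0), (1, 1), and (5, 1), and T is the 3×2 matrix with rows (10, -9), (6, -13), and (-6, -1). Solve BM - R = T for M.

BM = T + R = [[5, -9], [7, -12], [-1, 0]].
Since B multiplies M on the left, M = B⁻¹(T + R).
B has determinant -6; B⁻¹ = [[-2/3, 1/6, 11/6], [1/3, 1/6, -1/6], [-2/3, 1/6, 17/6]].
M = B⁻¹(T + R) = [[-4, 4], [3, -5], [-5, 4]].

M = [[-4, 4], [3, -5], [-5, 4]]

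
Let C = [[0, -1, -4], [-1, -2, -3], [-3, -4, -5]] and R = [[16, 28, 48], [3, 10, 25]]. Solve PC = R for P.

P = [[-4, -4, -4], [-4, -3, 0]]

Right-multiplying both sides by C⁻¹ gives P = RC⁻¹.
det C = 4; the adjugate gives C⁻¹ = [[-1/2, 11/4, -5/4], [1, -3, 1], [-1/2, 3/4, -1/4]].
P = RC⁻¹ = [[16, 28, 48], [3, 10, 25]] · [[-1/2, 11/4, -5/4], [1, -3, 1], [-1/2, 3/4, -1/4]] = [[-4, -4, -4], [-4, -3, 0]].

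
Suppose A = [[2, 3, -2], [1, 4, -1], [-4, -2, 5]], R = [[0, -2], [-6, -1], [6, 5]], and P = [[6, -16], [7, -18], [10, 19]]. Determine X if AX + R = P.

AX = P − R = [[6, -14], [13, -17], [4, 14]].
A is on the left of X, so left-multiply by A⁻¹: X = A⁻¹(P − R).
A has determinant 5; A⁻¹ = [[18/5, -11/5, 1], [-1/5, 2/5, 0], [14/5, -8/5, 1]].
X = A⁻¹(P − R) = [[-3, 1], [4, -4], [0, 2]].

X = [[-3, 1], [4, -4], [0, 2]]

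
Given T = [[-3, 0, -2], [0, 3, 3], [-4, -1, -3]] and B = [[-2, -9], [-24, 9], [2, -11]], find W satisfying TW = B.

Since T multiplies W on the left, W = T⁻¹B.
det T = -6; the adjugate gives T⁻¹ = [[1, -1/3, -1], [2, -1/6, -3/2], [-2, 1/2, 3/2]].
W = T⁻¹B = [[1, -1/3, -1], [2, -1/6, -3/2], [-2, 1/2, 3/2]] · [[-2, -9], [-24, 9], [2, -11]] = [[4, -1], [-3, -3], [-5, 6]].

W = [[4, -1], [-3, -3], [-5, 6]]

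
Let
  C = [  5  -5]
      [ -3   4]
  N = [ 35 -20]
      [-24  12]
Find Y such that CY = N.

Y = [[4, -4], [-3, 0]]

Left-multiplying both sides by C⁻¹ gives Y = C⁻¹N.
det C = 5; the adjugate gives C⁻¹ = [[4/5, 1], [3/5, 1]].
Y = C⁻¹N = [[4/5, 1], [3/5, 1]] · [[35, -20], [-24, 12]] = [[4, -4], [-3, 0]].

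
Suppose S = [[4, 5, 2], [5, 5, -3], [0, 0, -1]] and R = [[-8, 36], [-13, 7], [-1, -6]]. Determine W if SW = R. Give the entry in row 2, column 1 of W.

-2

Left-multiplying both sides by S⁻¹ gives W = S⁻¹R.
S has determinant 5; S⁻¹ = [[-1, 1, -5], [1, -4/5, 22/5], [0, 0, -1]].
W = S⁻¹R = [[-1, 1, -5], [1, -4/5, 22/5], [0, 0, -1]] · [[-8, 36], [-13, 7], [-1, -6]] = [[0, 1], [-2, 4], [1, 6]].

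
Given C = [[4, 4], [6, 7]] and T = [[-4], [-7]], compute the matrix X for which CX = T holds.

X = [[0], [-1]]

C is on the left of X, so left-multiply by C⁻¹: X = C⁻¹T.
C has determinant 4; C⁻¹ = [[7/4, -1], [-3/2, 1]].
X = C⁻¹T = [[7/4, -1], [-3/2, 1]] · [[-4], [-7]] = [[0], [-1]].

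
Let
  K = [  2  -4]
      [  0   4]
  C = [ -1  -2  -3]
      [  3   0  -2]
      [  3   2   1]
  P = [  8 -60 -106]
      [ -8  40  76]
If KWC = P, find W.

Isolating W: multiply by K⁻¹ from the left and C⁻¹ from the right, so W = K⁻¹PC⁻¹.
det K = 8, so K⁻¹ = [[1/2, 1/2], [0, 1/4]].
det C = -4; the adjugate gives C⁻¹ = [[-1, 1, -1], [9/4, -2, 11/4], [-3/2, 1, -3/2]].
K⁻¹P = [[0, -10, -15], [-2, 10, 19]].
W = (K⁻¹P)C⁻¹ = [[0, 5, -5], [-4, -3, 1]].

W = [[0, 5, -5], [-4, -3, 1]]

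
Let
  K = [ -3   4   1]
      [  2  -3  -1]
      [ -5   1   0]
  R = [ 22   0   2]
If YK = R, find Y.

Y = [[-1, -3, -5]]

Right-multiplying both sides by K⁻¹ gives Y = RK⁻¹.
det K = 4; the adjugate gives K⁻¹ = [[1/4, 1/4, -1/4], [5/4, 5/4, -1/4], [-13/4, -17/4, 1/4]].
Y = RK⁻¹ = [[22, 0, 2]] · [[1/4, 1/4, -1/4], [5/4, 5/4, -1/4], [-13/4, -17/4, 1/4]] = [[-1, -3, -5]].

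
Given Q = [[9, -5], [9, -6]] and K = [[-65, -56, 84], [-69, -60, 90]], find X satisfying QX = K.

X = [[-5, -4, 6], [4, 4, -6]]

Since Q multiplies X on the left, X = Q⁻¹K.
det Q = -9, so Q⁻¹ = [[2/3, -5/9], [1, -1]].
X = Q⁻¹K = [[2/3, -5/9], [1, -1]] · [[-65, -56, 84], [-69, -60, 90]] = [[-5, -4, 6], [4, 4, -6]].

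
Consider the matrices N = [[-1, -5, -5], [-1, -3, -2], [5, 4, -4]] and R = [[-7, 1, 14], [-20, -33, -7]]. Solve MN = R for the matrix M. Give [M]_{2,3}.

-3

Right-multiplying both sides by N⁻¹ gives M = RN⁻¹.
det N = -5; the adjugate gives N⁻¹ = [[-4, 8, 1], [14/5, -29/5, -3/5], [-11/5, 21/5, 2/5]].
M = RN⁻¹ = [[-7, 1, 14], [-20, -33, -7]] · [[-4, 8, 1], [14/5, -29/5, -3/5], [-11/5, 21/5, 2/5]] = [[0, -3, -2], [3, 2, -3]].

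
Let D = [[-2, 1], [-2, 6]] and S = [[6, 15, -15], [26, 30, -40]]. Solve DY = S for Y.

Y = [[-1, -6, 5], [4, 3, -5]]

D is on the left of Y, so left-multiply by D⁻¹: Y = D⁻¹S.
det D = -10, so D⁻¹ = [[-3/5, 1/10], [-1/5, 1/5]].
Y = D⁻¹S = [[-3/5, 1/10], [-1/5, 1/5]] · [[6, 15, -15], [26, 30, -40]] = [[-1, -6, 5], [4, 3, -5]].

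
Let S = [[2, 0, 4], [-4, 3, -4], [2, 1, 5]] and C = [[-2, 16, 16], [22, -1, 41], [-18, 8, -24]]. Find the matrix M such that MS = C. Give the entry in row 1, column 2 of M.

4

Since S sits to the right of M, M = CS⁻¹.
det S = -2, so S⁻¹ = [[-19/2, -2, 6], [-6, -1, 4], [5, 1, -3]].
M = CS⁻¹ = [[-2, 16, 16], [22, -1, 41], [-18, 8, -24]] · [[-19/2, -2, 6], [-6, -1, 4], [5, 1, -3]] = [[3, 4, 4], [2, -2, 5], [3, 4, -4]].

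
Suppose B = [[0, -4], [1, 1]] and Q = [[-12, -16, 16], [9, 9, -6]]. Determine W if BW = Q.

Left-multiplying both sides by B⁻¹ gives W = B⁻¹Q.
det B = 4, so B⁻¹ = [[1/4, 1], [-1/4, 0]].
W = B⁻¹Q = [[1/4, 1], [-1/4, 0]] · [[-12, -16, 16], [9, 9, -6]] = [[6, 5, -2], [3, 4, -4]].

W = [[6, 5, -2], [3, 4, -4]]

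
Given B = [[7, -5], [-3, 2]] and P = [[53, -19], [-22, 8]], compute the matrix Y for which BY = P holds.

Y = [[4, -2], [-5, 1]]

B is on the left of Y, so left-multiply by B⁻¹: Y = B⁻¹P.
B has determinant -1; B⁻¹ = [[-2, -5], [-3, -7]].
Y = B⁻¹P = [[-2, -5], [-3, -7]] · [[53, -19], [-22, 8]] = [[4, -2], [-5, 1]].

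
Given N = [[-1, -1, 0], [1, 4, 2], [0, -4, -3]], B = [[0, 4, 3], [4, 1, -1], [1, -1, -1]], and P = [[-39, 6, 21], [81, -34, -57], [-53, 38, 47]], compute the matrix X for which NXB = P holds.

Left-multiply by N⁻¹ and right-multiply by B⁻¹: X = N⁻¹PB⁻¹.
det N = 1, so N⁻¹ = [[-4, -3, -2], [3, 3, 2], [-4, -4, -3]].
det B = -3; the adjugate gives B⁻¹ = [[2/3, -1/3, 7/3], [-1, 1, -4], [5/3, -4/3, 16/3]].
N⁻¹P = [[19, 2, -7], [20, -8, -14], [-9, -2, 3]].
X = (N⁻¹P)B⁻¹ = [[-1, 5, -1], [-2, 4, 4], [1, -3, 3]].

X = [[-1, 5, -1], [-2, 4, 4], [1, -3, 3]]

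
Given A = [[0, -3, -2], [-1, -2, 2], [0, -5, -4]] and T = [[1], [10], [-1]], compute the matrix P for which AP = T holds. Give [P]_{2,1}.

-3

A is on the left of P, so left-multiply by A⁻¹: P = A⁻¹T.
det A = 2, so A⁻¹ = [[9, -1, -5], [-2, 0, 1], [5/2, 0, -3/2]].
P = A⁻¹T = [[9, -1, -5], [-2, 0, 1], [5/2, 0, -3/2]] · [[1], [10], [-1]] = [[4], [-3], [4]].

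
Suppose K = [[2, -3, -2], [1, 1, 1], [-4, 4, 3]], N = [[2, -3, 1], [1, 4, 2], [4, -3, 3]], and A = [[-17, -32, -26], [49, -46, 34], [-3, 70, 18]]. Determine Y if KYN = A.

Y = [[4, -1, 4], [-4, 3, 4], [3, -3, 3]]

Left-multiply by K⁻¹ and right-multiply by N⁻¹: Y = K⁻¹AN⁻¹.
det K = 3; the adjugate gives K⁻¹ = [[-1/3, 1/3, -1/3], [-7/3, -2/3, -4/3], [8/3, 4/3, 5/3]].
N has determinant 2; N⁻¹ = [[9, 3, -5], [5/2, 1, -3/2], [-19/2, -3, 11/2]].
K⁻¹A = [[23, -28, 14], [11, 12, 14], [15, -30, 6]].
Y = (K⁻¹A)N⁻¹ = [[4, -1, 4], [-4, 3, 4], [3, -3, 3]].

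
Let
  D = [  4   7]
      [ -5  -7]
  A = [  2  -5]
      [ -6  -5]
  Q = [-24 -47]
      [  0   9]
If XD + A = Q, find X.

XD = Q − A = [[-26, -42], [6, 14]].
Since D sits to the right of X, X = (Q − A)D⁻¹.
det D = 7; the adjugate gives D⁻¹ = [[-1, -1], [5/7, 4/7]].
X = (Q − A)D⁻¹ = [[-4, 2], [4, 2]].

X = [[-4, 2], [4, 2]]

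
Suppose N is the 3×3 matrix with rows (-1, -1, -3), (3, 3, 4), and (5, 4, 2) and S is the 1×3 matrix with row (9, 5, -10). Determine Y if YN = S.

Right-multiplying both sides by N⁻¹ gives Y = SN⁻¹.
N has determinant 5; N⁻¹ = [[-2, -2, 1], [14/5, 13/5, -1], [-3/5, -1/5, 0]].
Y = SN⁻¹ = [[9, 5, -10]] · [[-2, -2, 1], [14/5, 13/5, -1], [-3/5, -1/5, 0]] = [[2, -3, 4]].

Y = [[2, -3, 4]]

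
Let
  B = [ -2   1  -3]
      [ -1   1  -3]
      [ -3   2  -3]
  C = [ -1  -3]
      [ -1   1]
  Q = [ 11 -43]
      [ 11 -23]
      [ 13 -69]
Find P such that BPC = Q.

P = [[-5, 5], [1, -3], [1, 2]]

P = B⁻¹QC⁻¹ (apply B⁻¹ on the left and C⁻¹ on the right).
B has determinant -3; B⁻¹ = [[-1, 1, 0], [-2, 1, 1], [-1/3, -1/3, 1/3]].
C has determinant -4; C⁻¹ = [[-1/4, -3/4], [-1/4, 1/4]].
B⁻¹Q = [[0, 20], [2, -6], [-3, -1]].
P = (B⁻¹Q)C⁻¹ = [[-5, 5], [1, -3], [1, 2]].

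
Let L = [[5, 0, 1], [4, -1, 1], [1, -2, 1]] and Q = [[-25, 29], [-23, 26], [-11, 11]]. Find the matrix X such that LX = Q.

Left-multiplying both sides by L⁻¹ gives X = L⁻¹Q.
L has determinant -2; L⁻¹ = [[-1/2, 1, -1/2], [3/2, -2, 1/2], [7/2, -5, 5/2]].
X = L⁻¹Q = [[-1/2, 1, -1/2], [3/2, -2, 1/2], [7/2, -5, 5/2]] · [[-25, 29], [-23, 26], [-11, 11]] = [[-5, 6], [3, -3], [0, -1]].

X = [[-5, 6], [3, -3], [0, -1]]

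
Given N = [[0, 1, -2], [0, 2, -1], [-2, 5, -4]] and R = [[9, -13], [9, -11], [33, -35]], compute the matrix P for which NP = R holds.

N is on the left of P, so left-multiply by N⁻¹: P = N⁻¹R.
det N = -6; the adjugate gives N⁻¹ = [[1/2, 1, -1/2], [-1/3, 2/3, 0], [-2/3, 1/3, 0]].
P = N⁻¹R = [[1/2, 1, -1/2], [-1/3, 2/3, 0], [-2/3, 1/3, 0]] · [[9, -13], [9, -11], [33, -35]] = [[-3, 0], [3, -3], [-3, 5]].

P = [[-3, 0], [3, -3], [-3, 5]]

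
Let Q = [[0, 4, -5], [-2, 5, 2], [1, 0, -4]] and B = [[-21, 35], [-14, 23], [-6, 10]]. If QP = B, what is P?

P = [[-2, -2], [-4, 5], [1, -3]]

Left-multiplying both sides by Q⁻¹ gives P = Q⁻¹B.
Q has determinant 1; Q⁻¹ = [[-20, 16, 33], [-6, 5, 10], [-5, 4, 8]].
P = Q⁻¹B = [[-20, 16, 33], [-6, 5, 10], [-5, 4, 8]] · [[-21, 35], [-14, 23], [-6, 10]] = [[-2, -2], [-4, 5], [1, -3]].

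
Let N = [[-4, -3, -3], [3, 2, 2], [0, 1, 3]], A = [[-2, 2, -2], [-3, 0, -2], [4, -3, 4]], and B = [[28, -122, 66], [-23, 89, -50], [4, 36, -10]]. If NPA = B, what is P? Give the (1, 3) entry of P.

Isolating P: multiply by N⁻¹ from the left and A⁻¹ from the right, so P = N⁻¹BA⁻¹.
det N = 2; the adjugate gives N⁻¹ = [[2, 3, 0], [-9/2, -6, -1/2], [3/2, 2, 1/2]].
det A = 2, so A⁻¹ = [[-3, -1, -2], [2, 0, 1], [9/2, 1, 3]].
N⁻¹B = [[-13, 23, -18], [10, -3, 8], [-2, 13, -6]].
P = (N⁻¹B)A⁻¹ = [[4, -5, -5], [0, -2, 1], [5, -4, -1]].

-5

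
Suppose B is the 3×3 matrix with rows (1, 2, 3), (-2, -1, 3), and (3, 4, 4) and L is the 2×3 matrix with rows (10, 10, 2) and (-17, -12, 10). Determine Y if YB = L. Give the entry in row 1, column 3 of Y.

2

Right-multiplying both sides by B⁻¹ gives Y = LB⁻¹.
det B = 3, so B⁻¹ = [[-16/3, 4/3, 3], [17/3, -5/3, -3], [-5/3, 2/3, 1]].
Y = LB⁻¹ = [[10, 10, 2], [-17, -12, 10]] · [[-16/3, 4/3, 3], [17/3, -5/3, -3], [-5/3, 2/3, 1]] = [[0, -2, 2], [6, 4, -5]].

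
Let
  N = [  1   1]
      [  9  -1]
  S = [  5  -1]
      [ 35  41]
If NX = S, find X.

Left-multiplying both sides by N⁻¹ gives X = N⁻¹S.
N has determinant -10; N⁻¹ = [[1/10, 1/10], [9/10, -1/10]].
X = N⁻¹S = [[1/10, 1/10], [9/10, -1/10]] · [[5, -1], [35, 41]] = [[4, 4], [1, -5]].

X = [[4, 4], [1, -5]]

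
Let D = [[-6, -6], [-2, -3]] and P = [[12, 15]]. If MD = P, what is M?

M = [[-1, -3]]

Right-multiplying both sides by D⁻¹ gives M = PD⁻¹.
det D = 6, so D⁻¹ = [[-1/2, 1], [1/3, -1]].
M = PD⁻¹ = [[12, 15]] · [[-1/2, 1], [1/3, -1]] = [[-1, -3]].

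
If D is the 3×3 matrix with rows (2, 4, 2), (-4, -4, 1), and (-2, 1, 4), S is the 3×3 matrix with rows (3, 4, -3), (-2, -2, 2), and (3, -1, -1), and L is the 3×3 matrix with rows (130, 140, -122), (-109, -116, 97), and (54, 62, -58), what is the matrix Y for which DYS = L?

Y = D⁻¹LS⁻¹ (apply D⁻¹ on the left and S⁻¹ on the right).
det D = -2; the adjugate gives D⁻¹ = [[17/2, 7, -6], [-7, -6, 5], [6, 5, -4]].
S has determinant 4; S⁻¹ = [[1, 7/4, 1/2], [1, 3/2, 0], [2, 15/4, 1/2]].
D⁻¹L = [[18, 6, -10], [14, 26, -18], [19, 12, -15]].
Y = (D⁻¹L)S⁻¹ = [[4, 3, 4], [4, -4, -2], [1, -5, 2]].

Y = [[4, 3, 4], [4, -4, -2], [1, -5, 2]]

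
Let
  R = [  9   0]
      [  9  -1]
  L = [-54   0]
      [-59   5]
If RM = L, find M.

Since R multiplies M on the left, M = R⁻¹L.
det R = -9, so R⁻¹ = [[1/9, 0], [1, -1]].
M = R⁻¹L = [[1/9, 0], [1, -1]] · [[-54, 0], [-59, 5]] = [[-6, 0], [5, -5]].

M = [[-6, 0], [5, -5]]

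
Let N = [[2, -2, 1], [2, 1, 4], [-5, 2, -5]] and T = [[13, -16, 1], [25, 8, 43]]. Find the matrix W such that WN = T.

W = [[0, -6, -5], [-6, 6, -5]]

Since N sits to the right of W, W = TN⁻¹.
det N = 3, so N⁻¹ = [[-13/3, -8/3, -3], [-10/3, -5/3, -2], [3, 2, 2]].
W = TN⁻¹ = [[13, -16, 1], [25, 8, 43]] · [[-13/3, -8/3, -3], [-10/3, -5/3, -2], [3, 2, 2]] = [[0, -6, -5], [-6, 6, -5]].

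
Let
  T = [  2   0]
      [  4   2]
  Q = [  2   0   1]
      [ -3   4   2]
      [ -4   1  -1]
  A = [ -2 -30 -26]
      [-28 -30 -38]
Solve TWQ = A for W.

W = [[2, -5, 5], [-2, 4, -1]]

Isolating W: multiply by T⁻¹ from the left and Q⁻¹ from the right, so W = T⁻¹AQ⁻¹.
det T = 4, so T⁻¹ = [[1/2, 0], [-1, 1/2]].
det Q = 1; the adjugate gives Q⁻¹ = [[-6, 1, -4], [-11, 2, -7], [13, -2, 8]].
T⁻¹A = [[-1, -15, -13], [-12, 15, 7]].
W = (T⁻¹A)Q⁻¹ = [[2, -5, 5], [-2, 4, -1]].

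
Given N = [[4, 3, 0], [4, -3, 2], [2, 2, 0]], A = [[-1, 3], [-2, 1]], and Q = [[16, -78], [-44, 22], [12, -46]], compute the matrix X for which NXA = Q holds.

X = N⁻¹QA⁻¹ (apply N⁻¹ on the left and A⁻¹ on the right).
N has determinant -4; N⁻¹ = [[1, 0, -3/2], [-1, 0, 2], [-7/2, 1/2, 6]].
det A = 5, so A⁻¹ = [[1/5, -3/5], [2/5, -1/5]].
N⁻¹Q = [[-2, -9], [8, -14], [-6, 8]].
X = (N⁻¹Q)A⁻¹ = [[-4, 3], [-4, -2], [2, 2]].

X = [[-4, 3], [-4, -2], [2, 2]]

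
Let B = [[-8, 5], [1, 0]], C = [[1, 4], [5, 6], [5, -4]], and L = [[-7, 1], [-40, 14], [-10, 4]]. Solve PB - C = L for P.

PB = L + C = [[-6, 5], [-35, 20], [-5, 0]].
Right-multiplying both sides by B⁻¹ gives P = (L + C)B⁻¹.
det B = -5, so B⁻¹ = [[0, 1], [1/5, 8/5]].
P = (L + C)B⁻¹ = [[1, 2], [4, -3], [0, -5]].

P = [[1, 2], [4, -3], [0, -5]]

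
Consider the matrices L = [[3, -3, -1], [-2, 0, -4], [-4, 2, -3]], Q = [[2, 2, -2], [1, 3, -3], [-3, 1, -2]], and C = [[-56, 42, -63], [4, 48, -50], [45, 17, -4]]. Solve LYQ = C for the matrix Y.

Y = L⁻¹CQ⁻¹ (apply L⁻¹ on the left and Q⁻¹ on the right).
det L = -2, so L⁻¹ = [[-4, 11/2, -6], [-5, 13/2, -7], [2, -3, 3]].
Q has determinant -4; Q⁻¹ = [[3/4, -1/2, 0], [-11/4, 5/2, -1], [-5/2, 2, -1]].
L⁻¹C = [[-24, -6, 1], [-9, -17, 18], [11, -9, 12]].
Y = (L⁻¹C)Q⁻¹ = [[-4, -1, 5], [-5, -2, -1], [3, -4, -3]].

Y = [[-4, -1, 5], [-5, -2, -1], [3, -4, -3]]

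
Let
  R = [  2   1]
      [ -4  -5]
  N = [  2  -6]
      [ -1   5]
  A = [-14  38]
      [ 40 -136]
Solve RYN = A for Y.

Y = [[-4, -3], [0, 4]]

Isolating Y: multiply by R⁻¹ from the left and N⁻¹ from the right, so Y = R⁻¹AN⁻¹.
R has determinant -6; R⁻¹ = [[5/6, 1/6], [-2/3, -1/3]].
det N = 4; the adjugate gives N⁻¹ = [[5/4, 3/2], [1/4, 1/2]].
R⁻¹A = [[-5, 9], [-4, 20]].
Y = (R⁻¹A)N⁻¹ = [[-4, -3], [0, 4]].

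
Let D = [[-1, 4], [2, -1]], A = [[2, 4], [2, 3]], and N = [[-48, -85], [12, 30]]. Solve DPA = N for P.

Left-multiply by D⁻¹ and right-multiply by A⁻¹: P = D⁻¹NA⁻¹.
D has determinant -7; D⁻¹ = [[1/7, 4/7], [2/7, 1/7]].
A has determinant -2; A⁻¹ = [[-3/2, 2], [1, -1]].
D⁻¹N = [[0, 5], [-12, -20]].
P = (D⁻¹N)A⁻¹ = [[5, -5], [-2, -4]].

P = [[5, -5], [-2, -4]]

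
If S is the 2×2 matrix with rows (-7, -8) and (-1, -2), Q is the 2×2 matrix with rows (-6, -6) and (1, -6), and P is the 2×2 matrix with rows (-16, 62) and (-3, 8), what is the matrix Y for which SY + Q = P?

SY = P − Q = [[-10, 68], [-4, 14]].
Left-multiplying both sides by S⁻¹ gives Y = S⁻¹(P − Q).
det S = 6; the adjugate gives S⁻¹ = [[-1/3, 4/3], [1/6, -7/6]].
Y = S⁻¹(P − Q) = [[-2, -4], [3, -5]].

Y = [[-2, -4], [3, -5]]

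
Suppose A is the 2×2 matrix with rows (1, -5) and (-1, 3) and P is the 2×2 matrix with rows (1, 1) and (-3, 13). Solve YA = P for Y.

Right-multiplying both sides by A⁻¹ gives Y = PA⁻¹.
det A = -2, so A⁻¹ = [[-3/2, -5/2], [-1/2, -1/2]].
Y = PA⁻¹ = [[1, 1], [-3, 13]] · [[-3/2, -5/2], [-1/2, -1/2]] = [[-2, -3], [-2, 1]].

Y = [[-2, -3], [-2, 1]]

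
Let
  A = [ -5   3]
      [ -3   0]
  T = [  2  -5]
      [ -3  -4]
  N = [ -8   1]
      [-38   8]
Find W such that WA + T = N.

W = [[2, 0], [4, 5]]

WA = N − T = [[-10, 6], [-35, 12]].
Since A sits to the right of W, W = (N − T)A⁻¹.
det A = 9, so A⁻¹ = [[0, -1/3], [1/3, -5/9]].
W = (N − T)A⁻¹ = [[2, 0], [4, 5]].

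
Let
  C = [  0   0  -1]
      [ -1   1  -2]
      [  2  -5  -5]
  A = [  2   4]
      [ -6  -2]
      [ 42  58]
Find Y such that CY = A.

Since C multiplies Y on the left, Y = C⁻¹A.
C has determinant -3; C⁻¹ = [[5, -5/3, -1/3], [3, -2/3, -1/3], [-1, 0, 0]].
Y = C⁻¹A = [[5, -5/3, -1/3], [3, -2/3, -1/3], [-1, 0, 0]] · [[2, 4], [-6, -2], [42, 58]] = [[6, 4], [-4, -6], [-2, -4]].

Y = [[6, 4], [-4, -6], [-2, -4]]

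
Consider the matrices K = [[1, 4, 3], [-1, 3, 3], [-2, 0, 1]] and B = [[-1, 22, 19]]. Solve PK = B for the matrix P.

P = [[1, 6, -2]]

Since K sits to the right of P, P = BK⁻¹.
det K = 1; the adjugate gives K⁻¹ = [[3, -4, 3], [-5, 7, -6], [6, -8, 7]].
P = BK⁻¹ = [[-1, 22, 19]] · [[3, -4, 3], [-5, 7, -6], [6, -8, 7]] = [[1, 6, -2]].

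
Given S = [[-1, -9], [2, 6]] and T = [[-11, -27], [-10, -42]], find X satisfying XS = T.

X = [[-1, -6], [2, -4]]

Since S sits to the right of X, X = TS⁻¹.
det S = 12, so S⁻¹ = [[1/2, 3/4], [-1/6, -1/12]].
X = TS⁻¹ = [[-11, -27], [-10, -42]] · [[1/2, 3/4], [-1/6, -1/12]] = [[-1, -6], [2, -4]].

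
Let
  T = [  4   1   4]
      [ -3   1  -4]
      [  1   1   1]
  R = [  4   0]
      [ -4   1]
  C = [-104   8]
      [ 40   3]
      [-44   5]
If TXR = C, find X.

X = [[-1, 3], [-2, 4], [-3, -2]]

Left-multiply by T⁻¹ and right-multiply by R⁻¹: X = T⁻¹CR⁻¹.
det T = 3, so T⁻¹ = [[5/3, 1, -8/3], [-1/3, 0, 4/3], [-4/3, -1, 7/3]].
det R = 4, so R⁻¹ = [[1/4, 0], [1, 1]].
T⁻¹C = [[-16, 3], [-24, 4], [-4, -2]].
X = (T⁻¹C)R⁻¹ = [[-1, 3], [-2, 4], [-3, -2]].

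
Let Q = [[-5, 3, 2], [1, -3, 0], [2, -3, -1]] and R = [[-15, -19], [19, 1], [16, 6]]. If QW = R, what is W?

W = [[1, 4], [-6, 1], [4, -1]]

Left-multiplying both sides by Q⁻¹ gives W = Q⁻¹R.
det Q = -6, so Q⁻¹ = [[-1/2, 1/2, -1], [-1/6, -1/6, -1/3], [-1/2, 3/2, -2]].
W = Q⁻¹R = [[-1/2, 1/2, -1], [-1/6, -1/6, -1/3], [-1/2, 3/2, -2]] · [[-15, -19], [19, 1], [16, 6]] = [[1, 4], [-6, 1], [4, -1]].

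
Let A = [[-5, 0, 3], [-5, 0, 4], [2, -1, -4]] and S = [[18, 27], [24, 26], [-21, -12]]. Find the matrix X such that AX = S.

X = [[0, -6], [-3, 4], [6, -1]]

A is on the left of X, so left-multiply by A⁻¹: X = A⁻¹S.
det A = -5, so A⁻¹ = [[-4/5, 3/5, 0], [12/5, -14/5, -1], [-1, 1, 0]].
X = A⁻¹S = [[-4/5, 3/5, 0], [12/5, -14/5, -1], [-1, 1, 0]] · [[18, 27], [24, 26], [-21, -12]] = [[0, -6], [-3, 4], [6, -1]].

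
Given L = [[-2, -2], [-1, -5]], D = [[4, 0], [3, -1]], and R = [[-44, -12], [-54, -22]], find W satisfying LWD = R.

W = [[5, -2], [5, -4]]

Isolating W: multiply by L⁻¹ from the left and D⁻¹ from the right, so W = L⁻¹RD⁻¹.
det L = 8, so L⁻¹ = [[-5/8, 1/4], [1/8, -1/4]].
det D = -4, so D⁻¹ = [[1/4, 0], [3/4, -1]].
L⁻¹R = [[14, 2], [8, 4]].
W = (L⁻¹R)D⁻¹ = [[5, -2], [5, -4]].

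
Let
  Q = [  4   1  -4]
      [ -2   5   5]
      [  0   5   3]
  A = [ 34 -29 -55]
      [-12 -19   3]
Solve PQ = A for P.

P = [[6, -5, -2], [-4, -2, -1]]

Right-multiplying both sides by Q⁻¹ gives P = AQ⁻¹.
det Q = 6; the adjugate gives Q⁻¹ = [[-5/3, -23/6, 25/6], [1, 2, -2], [-5/3, -10/3, 11/3]].
P = AQ⁻¹ = [[34, -29, -55], [-12, -19, 3]] · [[-5/3, -23/6, 25/6], [1, 2, -2], [-5/3, -10/3, 11/3]] = [[6, -5, -2], [-4, -2, -1]].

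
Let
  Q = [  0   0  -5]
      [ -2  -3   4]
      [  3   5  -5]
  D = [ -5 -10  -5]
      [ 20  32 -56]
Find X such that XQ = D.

X = [[2, -5, -5], [4, -4, 4]]

Right-multiplying both sides by Q⁻¹ gives X = DQ⁻¹.
det Q = 5, so Q⁻¹ = [[-1, -5, -3], [2/5, 3, 2], [-1/5, 0, 0]].
X = DQ⁻¹ = [[-5, -10, -5], [20, 32, -56]] · [[-1, -5, -3], [2/5, 3, 2], [-1/5, 0, 0]] = [[2, -5, -5], [4, -4, 4]].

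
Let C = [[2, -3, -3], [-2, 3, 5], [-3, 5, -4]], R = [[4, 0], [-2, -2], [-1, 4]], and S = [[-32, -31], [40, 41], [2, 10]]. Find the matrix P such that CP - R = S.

CP = S + R = [[-28, -31], [38, 39], [1, 14]].
C is on the left of P, so left-multiply by C⁻¹: P = C⁻¹(S + R).
C has determinant -2; C⁻¹ = [[37/2, 27/2, 3], [23/2, 17/2, 2], [1/2, 1/2, 0]].
P = C⁻¹(S + R) = [[-2, -5], [3, 3], [5, 4]].

P = [[-2, -5], [3, 3], [5, 4]]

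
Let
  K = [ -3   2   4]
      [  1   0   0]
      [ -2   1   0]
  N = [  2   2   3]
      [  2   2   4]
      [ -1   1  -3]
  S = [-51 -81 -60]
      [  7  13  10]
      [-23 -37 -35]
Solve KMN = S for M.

M = [[1, 4, 3], [-2, -3, -1], [-5, 3, -1]]

M = K⁻¹SN⁻¹ (apply K⁻¹ on the left and N⁻¹ on the right).
K has determinant 4; K⁻¹ = [[0, 1, 0], [0, 2, 1], [1/4, -1/4, -1/2]].
det N = -4; the adjugate gives N⁻¹ = [[5/2, -9/4, -1/2], [-1/2, 3/4, 1/2], [-1, 1, 0]].
K⁻¹S = [[7, 13, 10], [-9, -11, -15], [-3, -5, 0]].
M = (K⁻¹S)N⁻¹ = [[1, 4, 3], [-2, -3, -1], [-5, 3, -1]].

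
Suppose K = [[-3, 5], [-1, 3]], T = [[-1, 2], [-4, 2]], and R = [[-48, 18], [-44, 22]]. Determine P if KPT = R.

Left-multiply by K⁻¹ and right-multiply by T⁻¹: P = K⁻¹RT⁻¹.
det K = -4; the adjugate gives K⁻¹ = [[-3/4, 5/4], [-1/4, 3/4]].
det T = 6, so T⁻¹ = [[1/3, -1/3], [2/3, -1/6]].
K⁻¹R = [[-19, 14], [-21, 12]].
P = (K⁻¹R)T⁻¹ = [[3, 4], [1, 5]].

P = [[3, 4], [1, 5]]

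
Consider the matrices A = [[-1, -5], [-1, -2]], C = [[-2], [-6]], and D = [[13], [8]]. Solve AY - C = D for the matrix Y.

AY = D + C = [[11], [2]].
Since A multiplies Y on the left, Y = A⁻¹(D + C).
det A = -3, so A⁻¹ = [[2/3, -5/3], [-1/3, 1/3]].
Y = A⁻¹(D + C) = [[4], [-3]].

Y = [[4], [-3]]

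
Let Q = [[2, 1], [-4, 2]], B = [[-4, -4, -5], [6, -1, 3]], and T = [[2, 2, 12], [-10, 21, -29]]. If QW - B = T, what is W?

QW = T + B = [[-2, -2, 7], [-4, 20, -26]].
Since Q multiplies W on the left, W = Q⁻¹(T + B).
det Q = 8; the adjugate gives Q⁻¹ = [[1/4, -1/8], [1/2, 1/4]].
W = Q⁻¹(T + B) = [[0, -3, 5], [-2, 4, -3]].

W = [[0, -3, 5], [-2, 4, -3]]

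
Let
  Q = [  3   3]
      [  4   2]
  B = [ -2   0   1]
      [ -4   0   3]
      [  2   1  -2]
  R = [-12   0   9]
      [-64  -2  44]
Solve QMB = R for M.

M = [[5, 4, -1], [-5, -3, 1]]

Left-multiply by Q⁻¹ and right-multiply by B⁻¹: M = Q⁻¹RB⁻¹.
det Q = -6; the adjugate gives Q⁻¹ = [[-1/3, 1/2], [2/3, -1/2]].
det B = 2; the adjugate gives B⁻¹ = [[-3/2, 1/2, 0], [-1, 1, 1], [-2, 1, 0]].
Q⁻¹R = [[-28, -1, 19], [24, 1, -16]].
M = (Q⁻¹R)B⁻¹ = [[5, 4, -1], [-5, -3, 1]].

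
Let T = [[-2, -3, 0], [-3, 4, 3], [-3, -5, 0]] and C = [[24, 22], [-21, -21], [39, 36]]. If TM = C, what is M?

M = [[-3, -2], [-6, -6], [-2, -1]]

Left-multiplying both sides by T⁻¹ gives M = T⁻¹C.
T has determinant -3; T⁻¹ = [[-5, 0, 3], [3, 0, -2], [-9, 1/3, 17/3]].
M = T⁻¹C = [[-5, 0, 3], [3, 0, -2], [-9, 1/3, 17/3]] · [[24, 22], [-21, -21], [39, 36]] = [[-3, -2], [-6, -6], [-2, -1]].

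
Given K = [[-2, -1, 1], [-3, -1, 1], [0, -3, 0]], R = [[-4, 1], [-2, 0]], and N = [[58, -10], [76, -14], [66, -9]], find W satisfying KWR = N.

Left-multiply by K⁻¹ and right-multiply by R⁻¹: W = K⁻¹NR⁻¹.
K has determinant 3; K⁻¹ = [[1, -1, 0], [0, 0, -1/3], [3, -2, -1/3]].
det R = 2, so R⁻¹ = [[0, -1/2], [1, -2]].
K⁻¹N = [[-18, 4], [-22, 3], [0, 1]].
W = (K⁻¹N)R⁻¹ = [[4, 1], [3, 5], [1, -2]].

W = [[4, 1], [3, 5], [1, -2]]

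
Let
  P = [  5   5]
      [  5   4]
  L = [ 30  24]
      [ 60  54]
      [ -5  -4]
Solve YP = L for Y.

Right-multiplying both sides by P⁻¹ gives Y = LP⁻¹.
det P = -5, so P⁻¹ = [[-4/5, 1], [1, -1]].
Y = LP⁻¹ = [[30, 24], [60, 54], [-5, -4]] · [[-4/5, 1], [1, -1]] = [[0, 6], [6, 6], [0, -1]].

Y = [[0, 6], [6, 6], [0, -1]]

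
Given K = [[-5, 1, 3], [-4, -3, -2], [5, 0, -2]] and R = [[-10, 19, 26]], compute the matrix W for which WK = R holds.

Right-multiplying both sides by K⁻¹ gives W = RK⁻¹.
det K = -3; the adjugate gives K⁻¹ = [[-2, -2/3, -7/3], [6, 5/3, 22/3], [-5, -5/3, -19/3]].
W = RK⁻¹ = [[-10, 19, 26]] · [[-2, -2/3, -7/3], [6, 5/3, 22/3], [-5, -5/3, -19/3]] = [[4, -5, -2]].

W = [[4, -5, -2]]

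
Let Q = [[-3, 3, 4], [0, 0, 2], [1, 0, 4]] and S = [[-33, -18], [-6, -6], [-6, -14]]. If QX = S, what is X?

X = [[6, -2], [-1, -4], [-3, -3]]

Q is on the left of X, so left-multiply by Q⁻¹: X = Q⁻¹S.
det Q = 6, so Q⁻¹ = [[0, -2, 1], [1/3, -8/3, 1], [0, 1/2, 0]].
X = Q⁻¹S = [[0, -2, 1], [1/3, -8/3, 1], [0, 1/2, 0]] · [[-33, -18], [-6, -6], [-6, -14]] = [[6, -2], [-1, -4], [-3, -3]].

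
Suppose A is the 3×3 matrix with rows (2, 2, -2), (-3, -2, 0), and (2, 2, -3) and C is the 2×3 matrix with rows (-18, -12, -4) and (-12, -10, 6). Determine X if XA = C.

X = [[-4, 6, 4], [-3, 2, 0]]

A is on the right of X, so right-multiply by A⁻¹: X = CA⁻¹.
A has determinant -2; A⁻¹ = [[-3, -1, 2], [9/2, 1, -3], [1, 0, -1]].
X = CA⁻¹ = [[-18, -12, -4], [-12, -10, 6]] · [[-3, -1, 2], [9/2, 1, -3], [1, 0, -1]] = [[-4, 6, 4], [-3, 2, 0]].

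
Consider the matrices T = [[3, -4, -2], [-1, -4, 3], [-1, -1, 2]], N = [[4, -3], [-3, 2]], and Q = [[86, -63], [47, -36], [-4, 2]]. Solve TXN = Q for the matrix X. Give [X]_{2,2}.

2

Isolating X: multiply by T⁻¹ from the left and N⁻¹ from the right, so X = T⁻¹QN⁻¹.
T has determinant -5; T⁻¹ = [[1, -2, 4], [1/5, -4/5, 7/5], [3/5, -7/5, 16/5]].
N has determinant -1; N⁻¹ = [[-2, -3], [-3, -4]].
T⁻¹Q = [[-24, 17], [-26, 19], [-27, 19]].
X = (T⁻¹Q)N⁻¹ = [[-3, 4], [-5, 2], [-3, 5]].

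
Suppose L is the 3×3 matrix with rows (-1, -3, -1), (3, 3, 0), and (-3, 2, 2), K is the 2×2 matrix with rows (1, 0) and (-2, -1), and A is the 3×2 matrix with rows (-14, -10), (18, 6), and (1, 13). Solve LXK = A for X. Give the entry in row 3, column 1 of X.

Left-multiply by L⁻¹ and right-multiply by K⁻¹: X = L⁻¹AK⁻¹.
L has determinant -3; L⁻¹ = [[-2, -4/3, -1], [2, 5/3, 1], [-5, -11/3, -2]].
det K = -1; the adjugate gives K⁻¹ = [[1, 0], [-2, -1]].
L⁻¹A = [[3, -1], [3, 3], [2, 2]].
X = (L⁻¹A)K⁻¹ = [[5, 1], [-3, -3], [-2, -2]].

-2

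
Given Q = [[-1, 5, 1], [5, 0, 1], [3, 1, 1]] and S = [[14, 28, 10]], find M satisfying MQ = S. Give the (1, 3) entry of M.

3

Q is on the right of M, so right-multiply by Q⁻¹: M = SQ⁻¹.
det Q = -4; the adjugate gives Q⁻¹ = [[1/4, 1, -5/4], [1/2, 1, -3/2], [-5/4, -4, 25/4]].
M = SQ⁻¹ = [[14, 28, 10]] · [[1/4, 1, -5/4], [1/2, 1, -3/2], [-5/4, -4, 25/4]] = [[5, 2, 3]].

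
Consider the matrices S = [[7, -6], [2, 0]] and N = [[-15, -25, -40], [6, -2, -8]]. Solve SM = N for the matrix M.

Left-multiplying both sides by S⁻¹ gives M = S⁻¹N.
det S = 12; the adjugate gives S⁻¹ = [[0, 1/2], [-1/6, 7/12]].
M = S⁻¹N = [[0, 1/2], [-1/6, 7/12]] · [[-15, -25, -40], [6, -2, -8]] = [[3, -1, -4], [6, 3, 2]].

M = [[3, -1, -4], [6, 3, 2]]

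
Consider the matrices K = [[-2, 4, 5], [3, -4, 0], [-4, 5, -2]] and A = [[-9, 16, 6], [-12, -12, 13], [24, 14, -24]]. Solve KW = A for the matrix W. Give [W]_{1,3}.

Left-multiplying both sides by K⁻¹ gives W = K⁻¹A.
det K = 3, so K⁻¹ = [[8/3, 11, 20/3], [2, 8, 5], [-1/3, -2, -4/3]].
W = K⁻¹A = [[8/3, 11, 20/3], [2, 8, 5], [-1/3, -2, -4/3]] · [[-9, 16, 6], [-12, -12, 13], [24, 14, -24]] = [[4, 4, -1], [6, 6, -4], [-5, 0, 4]].

-1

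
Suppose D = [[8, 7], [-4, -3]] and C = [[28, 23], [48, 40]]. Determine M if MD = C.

Right-multiplying both sides by D⁻¹ gives M = CD⁻¹.
det D = 4, so D⁻¹ = [[-3/4, -7/4], [1, 2]].
M = CD⁻¹ = [[28, 23], [48, 40]] · [[-3/4, -7/4], [1, 2]] = [[2, -3], [4, -4]].

M = [[2, -3], [4, -4]]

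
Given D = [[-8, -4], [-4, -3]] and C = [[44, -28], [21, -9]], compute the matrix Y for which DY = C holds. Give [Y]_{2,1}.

D is on the left of Y, so left-multiply by D⁻¹: Y = D⁻¹C.
det D = 8; the adjugate gives D⁻¹ = [[-3/8, 1/2], [1/2, -1]].
Y = D⁻¹C = [[-3/8, 1/2], [1/2, -1]] · [[44, -28], [21, -9]] = [[-6, 6], [1, -5]].

1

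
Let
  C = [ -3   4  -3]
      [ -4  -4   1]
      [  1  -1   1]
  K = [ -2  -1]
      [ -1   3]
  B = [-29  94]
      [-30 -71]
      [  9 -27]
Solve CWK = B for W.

Isolating W: multiply by C⁻¹ from the left and K⁻¹ from the right, so W = C⁻¹BK⁻¹.
det C = 5, so C⁻¹ = [[-3/5, -1/5, -8/5], [1, 0, 3], [8/5, 1/5, 28/5]].
det K = -7; the adjugate gives K⁻¹ = [[-3/7, -1/7], [-1/7, 2/7]].
C⁻¹B = [[9, 1], [-2, 13], [-2, -15]].
W = (C⁻¹B)K⁻¹ = [[-4, -1], [-1, 4], [3, -4]].

W = [[-4, -1], [-1, 4], [3, -4]]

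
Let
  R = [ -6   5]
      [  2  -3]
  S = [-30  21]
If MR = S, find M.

R is on the right of M, so right-multiply by R⁻¹: M = SR⁻¹.
R has determinant 8; R⁻¹ = [[-3/8, -5/8], [-1/4, -3/4]].
M = SR⁻¹ = [[-30, 21]] · [[-3/8, -5/8], [-1/4, -3/4]] = [[6, 3]].

M = [[6, 3]]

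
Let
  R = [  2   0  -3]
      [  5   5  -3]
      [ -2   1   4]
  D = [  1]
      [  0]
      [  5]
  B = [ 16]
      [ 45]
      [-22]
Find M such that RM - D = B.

RM = B + D = [[17], [45], [-17]].
Since R multiplies M on the left, M = R⁻¹(B + D).
R has determinant 1; R⁻¹ = [[23, -3, 15], [-14, 2, -9], [15, -2, 10]].
M = R⁻¹(B + D) = [[1], [5], [-5]].

M = [[1], [5], [-5]]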